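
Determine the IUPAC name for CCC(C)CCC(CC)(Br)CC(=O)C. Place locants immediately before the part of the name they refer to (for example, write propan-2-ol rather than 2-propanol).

4-bromo-4-ethyl-7-methylnonan-2-one

The longest chain bearing the carbonyl is 9 carbons long (nonane).
The principal characteristic group is a ketone (C=O on an internal carbon), named with the suffix -one.
Number the chain so that numbering from this end puts the carbonyl group at C-2 rather than C-8.
That gives the carbonyl at C-2; a bromo group at C-4; an ethyl group at C-4; a methyl group at C-7.
The substituents are ordered alphabetically, ignoring any di-/tri- multipliers.
Putting it together: 4-bromo-4-ethyl-7-methylnonan-2-one.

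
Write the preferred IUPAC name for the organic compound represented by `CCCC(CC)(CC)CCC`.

4,4-diethylheptane

The longest continuous carbon chain has 7 atoms, so the parent hydride is heptane.
Both numbering directions give the same locant set; either may be used.
That gives two ethyl groups at C-4.
The name is 4,4-diethylheptane.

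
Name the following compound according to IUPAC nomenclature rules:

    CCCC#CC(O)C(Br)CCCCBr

7,11-dibromoundec-4-yn-6-ol

Counting along the main chain through the –OH group and the multiple bond gives 11 carbons: the parent is undecane.
The highest-priority functional group is an alcohol (–OH), so the name ends in -ol.
There is one C≡C triple bond, indicated by the ending -yne.
Choose the numbering such that numbering from this end puts the triple bond at C-4 rather than C-7.
With this numbering: the hydroxyl at C-6; the triple bond between C-4 and C-5; bromo groups at C-7 and C-11.
Assembling the pieces gives 7,11-dibromoundec-4-yn-6-ol.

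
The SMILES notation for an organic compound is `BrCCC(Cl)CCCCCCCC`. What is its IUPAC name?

1-bromo-3-chloroundecane

The parent chain contains 11 carbons (undecane).
The numbering direction is chosen so that the substituent locant set {1,3} is lower than {9,11} at the first point of difference.
With this numbering: a bromo group at C-1; a chloro group at C-3.
Substituent prefixes are cited in alphabetical order (multiplying prefixes like di-/tri- are ignored for ordering).
The name is 1-bromo-3-chloroundecane.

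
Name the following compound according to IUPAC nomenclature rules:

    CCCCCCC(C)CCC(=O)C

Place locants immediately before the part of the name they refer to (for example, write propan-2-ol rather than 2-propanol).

5-methylundecan-2-one

The longest carbon chain that includes the carbonyl has 11 carbons, so the parent hydride is undecane.
The highest-priority functional group is a ketone (C=O on an internal carbon), so the name ends in -one.
The numbering direction is chosen so that numbering from this end puts the carbonyl group at C-2 rather than C-10.
This places the carbonyl at C-2; a methyl group at C-5.
Assembling the pieces gives 5-methylundecan-2-one.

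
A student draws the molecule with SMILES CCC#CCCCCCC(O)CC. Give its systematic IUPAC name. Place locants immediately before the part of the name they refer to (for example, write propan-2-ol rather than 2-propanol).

The longest chain bearing the –OH group and the multiple bond is 12 carbons long (dodecane).
The principal characteristic group is an alcohol (–OH), named with the suffix -ol.
The chain contains a C≡C triple bond, so the unsaturation ending is -yne.
Choose the numbering such that numbering from this end puts the hydroxyl group at C-3 rather than C-10.
That gives the hydroxyl at C-3; the triple bond between C-9 and C-10.
The name is dodec-9-yn-3-ol.

dodec-9-yn-3-ol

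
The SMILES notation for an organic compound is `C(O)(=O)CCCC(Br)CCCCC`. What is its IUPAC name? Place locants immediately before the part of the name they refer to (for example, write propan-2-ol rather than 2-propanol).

The longest carbon chain that includes the –COOH group has 10 carbons, so the parent hydride is decane.
The principal characteristic group is a carboxylic acid (terminal –COOH), named with the suffix -oic acid.
Choose the numbering such that the carboxylic acid carbon is C-1 by definition.
That gives a bromo group at C-5.
Assembling the pieces gives 5-bromodecanoic acid.

5-bromodecanoic acid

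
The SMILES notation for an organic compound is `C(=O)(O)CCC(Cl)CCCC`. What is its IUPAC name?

4-chlorooctanoic acid

The longest carbon chain that includes the –COOH group has 8 carbons, so the parent hydride is octane.
The principal characteristic group is a carboxylic acid (terminal –COOH), named with the suffix -oic acid.
The numbering direction is chosen so that the carboxylic acid carbon is C-1 by definition.
With this numbering: a chloro group at C-4.
Assembling the pieces gives 4-chlorooctanoic acid.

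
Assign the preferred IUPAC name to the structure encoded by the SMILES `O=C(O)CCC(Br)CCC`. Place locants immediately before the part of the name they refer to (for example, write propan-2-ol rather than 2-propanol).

The longest carbon chain that includes the –COOH group has 7 carbons, so the parent hydride is heptane.
A carboxylic acid (terminal –COOH) is the principal characteristic group, giving the suffix -oic acid.
Number the chain so that the carboxylic acid carbon is C-1 by definition.
This places a bromo group at C-4.
The name is 4-bromoheptanoic acid.

4-bromoheptanoic acid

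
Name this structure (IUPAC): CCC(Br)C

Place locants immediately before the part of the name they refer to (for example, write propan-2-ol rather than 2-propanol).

2-bromobutane

The parent chain contains 4 carbons (butane).
The numbering direction is chosen so that the substituent locant set {2} is lower than {3} at the first point of difference.
With this numbering: a bromo group at C-2.
Putting it together: 2-bromobutane.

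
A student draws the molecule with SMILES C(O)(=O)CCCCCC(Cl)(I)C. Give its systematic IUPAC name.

The longest carbon chain that includes the –COOH group has 8 carbons, so the parent hydride is octane.
The principal characteristic group is a carboxylic acid (terminal –COOH), named with the suffix -oic acid.
Number the chain so that the carboxylic acid carbon is C-1 by definition.
That gives a chloro group at C-7; an iodo group at C-7.
The substituents are ordered alphabetically, ignoring any di-/tri- multipliers.
Putting it together: 7-chloro-7-iodooctanoic acid.

7-chloro-7-iodooctanoic acid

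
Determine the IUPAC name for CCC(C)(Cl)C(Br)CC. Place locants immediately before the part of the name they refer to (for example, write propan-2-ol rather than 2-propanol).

4-bromo-3-chloro-3-methylhexane

The longest carbon chain is 6 atoms: the parent is hexane.
The numbering direction is chosen so that the substituent locant set {3,3,4} is lower than {3,4,4} at the first point of difference.
That gives a bromo group at C-4; a chloro group at C-3; a methyl group at C-3.
Substituent prefixes are cited in alphabetical order (multiplying prefixes like di-/tri- are ignored for ordering).
Assembling the pieces gives 4-bromo-3-chloro-3-methylhexane.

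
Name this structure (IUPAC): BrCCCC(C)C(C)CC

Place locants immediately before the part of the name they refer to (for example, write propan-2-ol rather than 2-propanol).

The parent chain contains 7 carbons (heptane).
Choose the numbering such that the substituent locant set {1,4,5} is lower than {3,4,7} at the first point of difference.
That gives a bromo group at C-1; methyl groups at C-4 and C-5.
Substituent prefixes are cited in alphabetical order (multiplying prefixes like di-/tri- are ignored for ordering).
Putting it together: 1-bromo-4,5-dimethylheptane.

1-bromo-4,5-dimethylheptane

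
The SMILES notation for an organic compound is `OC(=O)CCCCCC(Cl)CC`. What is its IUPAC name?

Counting along the main chain through the –COOH group gives 9 carbons: the parent is nonane.
The principal characteristic group is a carboxylic acid (terminal –COOH), named with the suffix -oic acid.
The numbering direction is chosen so that the carboxylic acid carbon is C-1 by definition.
This places a chloro group at C-7.
Putting it together: 7-chlorononanoic acid.

7-chlorononanoic acid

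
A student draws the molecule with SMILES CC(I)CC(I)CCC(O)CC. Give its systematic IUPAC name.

6,8-diiodononan-3-ol

The longest carbon chain that includes the –OH group has 9 carbons, so the parent hydride is nonane.
The principal characteristic group is an alcohol (–OH), named with the suffix -ol.
Choose the numbering such that numbering from this end puts the hydroxyl group at C-3 rather than C-7.
With this numbering: the hydroxyl at C-3; iodo groups at C-6 and C-8.
The name is 6,8-diiodononan-3-ol.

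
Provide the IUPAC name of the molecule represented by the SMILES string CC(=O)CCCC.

hexan-2-one

The longest carbon chain that includes the carbonyl has 6 carbons, so the parent hydride is hexane.
A ketone (C=O on an internal carbon) is the principal characteristic group, giving the suffix -one.
The numbering direction is chosen so that numbering from this end puts the carbonyl group at C-2 rather than C-5.
That gives the carbonyl at C-2.
Putting it together: hexan-2-one.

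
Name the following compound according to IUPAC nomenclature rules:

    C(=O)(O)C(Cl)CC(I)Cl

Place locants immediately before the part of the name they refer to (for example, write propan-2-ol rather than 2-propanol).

The longest carbon chain that includes the –COOH group has 4 carbons, so the parent hydride is butane.
A carboxylic acid (terminal –COOH) is the principal characteristic group, giving the suffix -oic acid.
Number the chain so that the carboxylic acid carbon is C-1 by definition.
That gives chloro groups at C-2 and C-4; an iodo group at C-4.
Substituent prefixes are cited in alphabetical order (multiplying prefixes like di-/tri- are ignored for ordering).
Assembling the pieces gives 2,4-dichloro-4-iodobutanoic acid.

2,4-dichloro-4-iodobutanoic acid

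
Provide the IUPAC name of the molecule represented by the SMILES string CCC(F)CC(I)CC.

The longest carbon chain is 7 atoms: the parent is heptane.
The numbering direction is chosen so that the locant sets are identical either way, so the alphabetically earlier fluoro substituent takes the lower locant (3 rather than 5).
With this numbering: a fluoro group at C-3; an iodo group at C-5.
Prefixes are listed alphabetically: fluoro, iodo.
Putting it together: 3-fluoro-5-iodoheptane.

3-fluoro-5-iodoheptane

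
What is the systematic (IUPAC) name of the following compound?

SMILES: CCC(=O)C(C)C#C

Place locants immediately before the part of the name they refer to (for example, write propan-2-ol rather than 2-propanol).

Counting along the main chain through the carbonyl and the multiple bond gives 6 carbons: the parent is hexane.
The principal characteristic group is a ketone (C=O on an internal carbon), named with the suffix -one.
A C≡C triple bond in the chain gives the infix -yne-.
Number the chain so that numbering from this end puts the carbonyl group at C-3 rather than C-4.
That gives the carbonyl at C-3; the triple bond between C-5 and C-6; a methyl group at C-4.
Putting it together: 4-methylhex-5-yn-3-one.

4-methylhex-5-yn-3-one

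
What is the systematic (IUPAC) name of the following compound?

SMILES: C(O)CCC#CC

hex-4-yn-1-ol

The longest chain bearing the –OH group and the multiple bond is 6 carbons long (hexane).
The highest-priority functional group is an alcohol (–OH), so the name ends in -ol.
A C≡C triple bond in the chain gives the infix -yne-.
The numbering direction is chosen so that numbering from this end puts the hydroxyl group at C-1 rather than C-6.
This places the hydroxyl at C-1; the triple bond between C-4 and C-5.
Assembling the pieces gives hex-4-yn-1-ol.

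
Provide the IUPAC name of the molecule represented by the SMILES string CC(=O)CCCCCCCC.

Counting along the main chain through the carbonyl gives 10 carbons: the parent is decane.
The principal characteristic group is a ketone (C=O on an internal carbon), named with the suffix -one.
Choose the numbering such that numbering from this end puts the carbonyl group at C-2 rather than C-9.
With this numbering: the carbonyl at C-2.
Putting it together: decan-2-one.

decan-2-one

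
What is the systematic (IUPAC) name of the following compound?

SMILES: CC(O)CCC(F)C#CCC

The longest carbon chain that includes the –OH group and the multiple bond has 9 carbons, so the parent hydride is nonane.
The principal characteristic group is an alcohol (–OH), named with the suffix -ol.
A C≡C triple bond in the chain gives the infix -yne-.
Number the chain so that numbering from this end puts the hydroxyl group at C-2 rather than C-8.
That gives the hydroxyl at C-2; the triple bond between C-6 and C-7; a fluoro group at C-5.
Assembling the pieces gives 5-fluoronon-6-yn-2-ol.

5-fluoronon-6-yn-2-ol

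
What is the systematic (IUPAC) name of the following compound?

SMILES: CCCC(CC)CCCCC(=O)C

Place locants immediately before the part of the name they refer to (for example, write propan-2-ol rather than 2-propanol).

7-ethyldecan-2-one

The longest carbon chain that includes the carbonyl has 10 carbons, so the parent hydride is decane.
A ketone (C=O on an internal carbon) is the principal characteristic group, giving the suffix -one.
Choose the numbering such that numbering from this end puts the carbonyl group at C-2 rather than C-9.
With this numbering: the carbonyl at C-2; an ethyl group at C-7.
The name is 7-ethyldecan-2-one.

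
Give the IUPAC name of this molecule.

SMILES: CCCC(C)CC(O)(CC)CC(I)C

4-ethyl-2-iodo-6-methylnonan-4-ol

The longest chain bearing the –OH group is 9 carbons long (nonane).
The principal characteristic group is an alcohol (–OH), named with the suffix -ol.
The numbering direction is chosen so that numbering from this end puts the hydroxyl group at C-4 rather than C-6.
With this numbering: the hydroxyl at C-4; an ethyl group at C-4; an iodo group at C-2; a methyl group at C-6.
The substituents are ordered alphabetically, ignoring any di-/tri- multipliers.
Assembling the pieces gives 4-ethyl-2-iodo-6-methylnonan-4-ol.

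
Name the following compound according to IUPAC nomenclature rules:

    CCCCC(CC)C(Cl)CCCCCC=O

7-chloro-8-ethyldodecanal

Counting along the main chain through the –CHO group gives 12 carbons: the parent is dodecane.
The highest-priority functional group is an aldehyde (terminal –CHO), so the name ends in -al.
Number the chain so that the aldehyde carbon is C-1 by definition.
That gives a chloro group at C-7; an ethyl group at C-8.
Prefixes are listed alphabetically: chloro, ethyl.
The name is 7-chloro-8-ethyldodecanal.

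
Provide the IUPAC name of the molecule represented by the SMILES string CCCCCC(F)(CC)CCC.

The parent chain contains 9 carbons (nonane).
The numbering direction is chosen so that the substituent locant set {4,4} is lower than {6,6} at the first point of difference.
With this numbering: an ethyl group at C-4; a fluoro group at C-4.
Substituent prefixes are cited in alphabetical order (multiplying prefixes like di-/tri- are ignored for ordering).
The name is 4-ethyl-4-fluorononane.

4-ethyl-4-fluorononane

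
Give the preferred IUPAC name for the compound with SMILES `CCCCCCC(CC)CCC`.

4-ethyldecane

The longest continuous carbon chain has 10 atoms, so the parent hydride is decane.
The numbering direction is chosen so that the substituent locant set {4} is lower than {7} at the first point of difference.
With this numbering: an ethyl group at C-4.
Assembling the pieces gives 4-ethyldecane.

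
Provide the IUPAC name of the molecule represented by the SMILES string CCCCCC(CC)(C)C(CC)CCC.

The longest continuous carbon chain has 10 atoms, so the parent hydride is decane.
The numbering direction is chosen so that the substituent locant set {4,5,5} is lower than {6,6,7} at the first point of difference.
This places ethyl groups at C-4 and C-5; a methyl group at C-5.
Prefixes are listed alphabetically: ethyl, methyl.
Putting it together: 4,5-diethyl-5-methyldecane.

4,5-diethyl-5-methyldecane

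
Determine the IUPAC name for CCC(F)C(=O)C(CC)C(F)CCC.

The longest carbon chain that includes the carbonyl has 9 carbons, so the parent hydride is nonane.
A ketone (C=O on an internal carbon) is the principal characteristic group, giving the suffix -one.
Number the chain so that numbering from this end puts the carbonyl group at C-4 rather than C-6.
That gives the carbonyl at C-4; an ethyl group at C-5; fluoro groups at C-3 and C-6.
The substituents are ordered alphabetically, ignoring any di-/tri- multipliers.
The name is 5-ethyl-3,6-difluorononan-4-one.

5-ethyl-3,6-difluorononan-4-one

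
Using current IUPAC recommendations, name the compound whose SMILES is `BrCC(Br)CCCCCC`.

The longest continuous carbon chain has 8 atoms, so the parent hydride is octane.
Choose the numbering such that the substituent locant set {1,2} is lower than {7,8} at the first point of difference.
With this numbering: bromo groups at C-1 and C-2.
The name is 1,2-dibromooctane.

1,2-dibromooctane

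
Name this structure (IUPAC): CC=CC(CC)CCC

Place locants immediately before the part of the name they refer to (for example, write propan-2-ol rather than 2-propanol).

4-ethylhept-2-ene

Counting along the main chain through the multiple bond gives 7 carbons: the parent is heptane.
A C=C double bond in the chain gives the infix -ene-.
Number the chain so that numbering from this end puts the double bond at C-2 rather than C-5.
With this numbering: the double bond between C-2 and C-3; an ethyl group at C-4.
Putting it together: 4-ethylhept-2-ene.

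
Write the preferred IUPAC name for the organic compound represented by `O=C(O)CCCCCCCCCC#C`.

Counting along the main chain through the –COOH group and the multiple bond gives 12 carbons: the parent is dodecane.
A carboxylic acid (terminal –COOH) is the principal characteristic group, giving the suffix -oic acid.
There is one C≡C triple bond, indicated by the ending -yne.
The numbering direction is chosen so that the carboxylic acid carbon is C-1 by definition.
That gives the triple bond between C-11 and C-12.
Assembling the pieces gives dodec-11-ynoic acid.

dodec-11-ynoic acid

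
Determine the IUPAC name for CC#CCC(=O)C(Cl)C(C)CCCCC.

6-chloro-7-methyldodec-2-yn-5-one

The longest chain bearing the carbonyl and the multiple bond is 12 carbons long (dodecane).
The highest-priority functional group is a ketone (C=O on an internal carbon), so the name ends in -one.
The chain contains a C≡C triple bond, so the unsaturation ending is -yne.
Number the chain so that numbering from this end puts the carbonyl group at C-5 rather than C-8.
That gives the carbonyl at C-5; the triple bond between C-2 and C-3; a chloro group at C-6; a methyl group at C-7.
Prefixes are listed alphabetically: chloro, methyl.
Putting it together: 6-chloro-7-methyldodec-2-yn-5-one.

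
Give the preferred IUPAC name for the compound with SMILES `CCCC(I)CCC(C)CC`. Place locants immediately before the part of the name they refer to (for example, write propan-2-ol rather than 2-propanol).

6-iodo-3-methylnonane

The longest carbon chain is 9 atoms: the parent is nonane.
The numbering direction is chosen so that the substituent locant set {3,6} is lower than {4,7} at the first point of difference.
With this numbering: an iodo group at C-6; a methyl group at C-3.
Prefixes are listed alphabetically: iodo, methyl.
Putting it together: 6-iodo-3-methylnonane.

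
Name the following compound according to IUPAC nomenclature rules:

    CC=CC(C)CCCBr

7-bromo-4-methylhept-2-ene

Counting along the main chain through the multiple bond gives 7 carbons: the parent is heptane.
A C=C double bond in the chain gives the infix -ene-.
Number the chain so that numbering from this end puts the double bond at C-2 rather than C-5.
This places the double bond between C-2 and C-3; a bromo group at C-7; a methyl group at C-4.
Substituent prefixes are cited in alphabetical order (multiplying prefixes like di-/tri- are ignored for ordering).
The name is 7-bromo-4-methylhept-2-ene.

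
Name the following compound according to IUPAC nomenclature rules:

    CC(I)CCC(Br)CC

The parent chain contains 7 carbons (heptane).
Number the chain so that the substituent locant set {2,5} is lower than {3,6} at the first point of difference.
This places a bromo group at C-5; an iodo group at C-2.
The substituents are ordered alphabetically, ignoring any di-/tri- multipliers.
Putting it together: 5-bromo-2-iodoheptane.

5-bromo-2-iodoheptane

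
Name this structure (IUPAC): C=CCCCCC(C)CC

Counting along the main chain through the multiple bond gives 9 carbons: the parent is nonane.
There is one C=C double bond, indicated by the ending -ene.
Number the chain so that numbering from this end puts the double bond at C-1 rather than C-8.
That gives the double bond between C-1 and C-2; a methyl group at C-7.
Assembling the pieces gives 7-methylnon-1-ene.

7-methylnon-1-ene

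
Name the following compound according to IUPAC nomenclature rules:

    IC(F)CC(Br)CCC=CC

6-bromo-8-fluoro-8-iodooct-2-ene

Counting along the main chain through the multiple bond gives 8 carbons: the parent is octane.
The chain contains a C=C double bond, so the unsaturation ending is -ene.
Choose the numbering such that numbering from this end puts the double bond at C-2 rather than C-6.
This places the double bond between C-2 and C-3; a bromo group at C-6; a fluoro group at C-8; an iodo group at C-8.
Prefixes are listed alphabetically: bromo, fluoro, iodo.
The name is 6-bromo-8-fluoro-8-iodooct-2-ene.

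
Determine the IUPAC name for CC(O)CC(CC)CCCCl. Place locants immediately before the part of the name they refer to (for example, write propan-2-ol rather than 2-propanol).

The longest chain bearing the –OH group is 7 carbons long (heptane).
An alcohol (–OH) is the principal characteristic group, giving the suffix -ol.
Number the chain so that numbering from this end puts the hydroxyl group at C-2 rather than C-6.
With this numbering: the hydroxyl at C-2; a chloro group at C-7; an ethyl group at C-4.
Substituent prefixes are cited in alphabetical order (multiplying prefixes like di-/tri- are ignored for ordering).
The name is 7-chloro-4-ethylheptan-2-ol.

7-chloro-4-ethylheptan-2-ol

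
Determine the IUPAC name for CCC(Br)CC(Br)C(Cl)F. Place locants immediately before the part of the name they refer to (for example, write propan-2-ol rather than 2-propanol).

2,4-dibromo-1-chloro-1-fluorohexane

The longest carbon chain is 6 atoms: the parent is hexane.
Choose the numbering such that the substituent locant set {1,1,2,4} is lower than {3,5,6,6} at the first point of difference.
That gives bromo groups at C-2 and C-4; a chloro group at C-1; a fluoro group at C-1.
Substituent prefixes are cited in alphabetical order (multiplying prefixes like di-/tri- are ignored for ordering).
Assembling the pieces gives 2,4-dibromo-1-chloro-1-fluorohexane.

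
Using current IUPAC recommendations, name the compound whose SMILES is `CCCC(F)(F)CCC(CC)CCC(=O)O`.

4-ethyl-7,7-difluorodecanoic acid

Counting along the main chain through the –COOH group gives 10 carbons: the parent is decane.
The principal characteristic group is a carboxylic acid (terminal –COOH), named with the suffix -oic acid.
Number the chain so that the carboxylic acid carbon is C-1 by definition.
With this numbering: an ethyl group at C-4; two fluoro groups at C-7.
Prefixes are listed alphabetically: ethyl, fluoro.
Assembling the pieces gives 4-ethyl-7,7-difluorodecanoic acid.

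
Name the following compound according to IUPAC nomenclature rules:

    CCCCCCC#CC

non-2-yne

The longest chain bearing the multiple bond is 9 carbons long (nonane).
A C≡C triple bond in the chain gives the infix -yne-.
The numbering direction is chosen so that numbering from this end puts the triple bond at C-2 rather than C-7.
With this numbering: the triple bond between C-2 and C-3.
Assembling the pieces gives non-2-yne.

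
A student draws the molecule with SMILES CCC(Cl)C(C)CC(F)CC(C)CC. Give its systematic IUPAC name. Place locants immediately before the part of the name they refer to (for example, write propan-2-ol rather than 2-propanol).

3-chloro-6-fluoro-4,8-dimethyldecane

The parent chain contains 10 carbons (decane).
Choose the numbering such that the substituent locant set {3,4,6,8} is lower than {3,5,7,8} at the first point of difference.
That gives a chloro group at C-3; a fluoro group at C-6; methyl groups at C-4 and C-8.
Prefixes are listed alphabetically: chloro, fluoro, methyl.
The name is 3-chloro-6-fluoro-4,8-dimethyldecane.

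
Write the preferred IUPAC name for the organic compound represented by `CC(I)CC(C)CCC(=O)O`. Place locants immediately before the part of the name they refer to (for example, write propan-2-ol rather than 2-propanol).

The longest chain bearing the –COOH group is 7 carbons long (heptane).
The principal characteristic group is a carboxylic acid (terminal –COOH), named with the suffix -oic acid.
Choose the numbering such that the carboxylic acid carbon is C-1 by definition.
With this numbering: an iodo group at C-6; a methyl group at C-4.
Substituent prefixes are cited in alphabetical order (multiplying prefixes like di-/tri- are ignored for ordering).
Assembling the pieces gives 6-iodo-4-methylheptanoic acid.

6-iodo-4-methylheptanoic acid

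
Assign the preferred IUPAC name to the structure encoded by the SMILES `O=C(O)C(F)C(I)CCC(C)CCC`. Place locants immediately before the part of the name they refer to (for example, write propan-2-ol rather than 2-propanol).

2-fluoro-3-iodo-6-methylnonanoic acid

Counting along the main chain through the –COOH group gives 9 carbons: the parent is nonane.
The highest-priority functional group is a carboxylic acid (terminal –COOH), so the name ends in -oic acid.
Number the chain so that the carboxylic acid carbon is C-1 by definition.
That gives a fluoro group at C-2; an iodo group at C-3; a methyl group at C-6.
Prefixes are listed alphabetically: fluoro, iodo, methyl.
Putting it together: 2-fluoro-3-iodo-6-methylnonanoic acid.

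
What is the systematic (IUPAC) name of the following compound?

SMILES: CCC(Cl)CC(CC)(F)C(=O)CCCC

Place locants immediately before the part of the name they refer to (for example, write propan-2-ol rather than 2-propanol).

8-chloro-6-ethyl-6-fluorodecan-5-one

The longest carbon chain that includes the carbonyl has 10 carbons, so the parent hydride is decane.
The principal characteristic group is a ketone (C=O on an internal carbon), named with the suffix -one.
Number the chain so that numbering from this end puts the carbonyl group at C-5 rather than C-6.
That gives the carbonyl at C-5; a chloro group at C-8; an ethyl group at C-6; a fluoro group at C-6.
Substituent prefixes are cited in alphabetical order (multiplying prefixes like di-/tri- are ignored for ordering).
The name is 8-chloro-6-ethyl-6-fluorodecan-5-one.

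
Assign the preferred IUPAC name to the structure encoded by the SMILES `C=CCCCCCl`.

6-chlorohex-1-ene

The longest chain bearing the multiple bond is 6 carbons long (hexane).
The chain contains a C=C double bond, so the unsaturation ending is -ene.
Number the chain so that numbering from this end puts the double bond at C-1 rather than C-5.
With this numbering: the double bond between C-1 and C-2; a chloro group at C-6.
Assembling the pieces gives 6-chlorohex-1-ene.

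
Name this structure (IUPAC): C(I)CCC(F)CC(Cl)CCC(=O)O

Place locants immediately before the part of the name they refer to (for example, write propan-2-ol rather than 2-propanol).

4-chloro-6-fluoro-9-iodononanoic acid

The longest chain bearing the –COOH group is 9 carbons long (nonane).
The principal characteristic group is a carboxylic acid (terminal –COOH), named with the suffix -oic acid.
Number the chain so that the carboxylic acid carbon is C-1 by definition.
This places a chloro group at C-4; a fluoro group at C-6; an iodo group at C-9.
Prefixes are listed alphabetically: chloro, fluoro, iodo.
The name is 4-chloro-6-fluoro-9-iodononanoic acid.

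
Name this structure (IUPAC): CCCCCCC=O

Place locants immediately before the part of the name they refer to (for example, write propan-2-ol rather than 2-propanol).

heptanal

The longest carbon chain that includes the –CHO group has 7 carbons, so the parent hydride is heptane.
The highest-priority functional group is an aldehyde (terminal –CHO), so the name ends in -al.
Number the chain so that the aldehyde carbon is C-1 by definition.
Putting it together: heptanal.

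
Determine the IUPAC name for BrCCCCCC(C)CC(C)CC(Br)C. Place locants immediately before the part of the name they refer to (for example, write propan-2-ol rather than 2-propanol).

The longest continuous carbon chain has 11 atoms, so the parent hydride is undecane.
Number the chain so that the substituent locant set {1,6,8,10} is lower than {2,4,6,11} at the first point of difference.
This places bromo groups at C-1 and C-10; methyl groups at C-6 and C-8.
Substituent prefixes are cited in alphabetical order (multiplying prefixes like di-/tri- are ignored for ordering).
Putting it together: 1,10-dibromo-6,8-dimethylundecane.

1,10-dibromo-6,8-dimethylundecane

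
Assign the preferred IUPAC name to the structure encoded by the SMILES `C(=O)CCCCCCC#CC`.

dec-8-ynal

The longest carbon chain that includes the –CHO group and the multiple bond has 10 carbons, so the parent hydride is decane.
The principal characteristic group is an aldehyde (terminal –CHO), named with the suffix -al.
The chain contains a C≡C triple bond, so the unsaturation ending is -yne.
The numbering direction is chosen so that the aldehyde carbon is C-1 by definition.
That gives the triple bond between C-8 and C-9.
Putting it together: dec-8-ynal.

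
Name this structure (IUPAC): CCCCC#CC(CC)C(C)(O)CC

4-ethyl-3-methyldec-5-yn-3-ol

The longest chain bearing the –OH group and the multiple bond is 10 carbons long (decane).
The highest-priority functional group is an alcohol (–OH), so the name ends in -ol.
There is one C≡C triple bond, indicated by the ending -yne.
The numbering direction is chosen so that numbering from this end puts the hydroxyl group at C-3 rather than C-8.
That gives the hydroxyl at C-3; the triple bond between C-5 and C-6; an ethyl group at C-4; a methyl group at C-3.
The substituents are ordered alphabetically, ignoring any di-/tri- multipliers.
Putting it together: 4-ethyl-3-methyldec-5-yn-3-ol.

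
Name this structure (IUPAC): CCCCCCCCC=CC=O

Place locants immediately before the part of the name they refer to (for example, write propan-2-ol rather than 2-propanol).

undec-2-enal

Counting along the main chain through the –CHO group and the multiple bond gives 11 carbons: the parent is undecane.
An aldehyde (terminal –CHO) is the principal characteristic group, giving the suffix -al.
The chain contains a C=C double bond, so the unsaturation ending is -ene.
Number the chain so that the aldehyde carbon is C-1 by definition.
With this numbering: the double bond between C-2 and C-3.
The name is undec-2-enal.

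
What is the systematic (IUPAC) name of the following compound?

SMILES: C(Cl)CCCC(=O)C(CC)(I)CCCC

1-chloro-6-ethyl-6-iododecan-5-one

The longest chain bearing the carbonyl is 10 carbons long (decane).
The highest-priority functional group is a ketone (C=O on an internal carbon), so the name ends in -one.
The numbering direction is chosen so that numbering from this end puts the carbonyl group at C-5 rather than C-6.
That gives the carbonyl at C-5; a chloro group at C-1; an ethyl group at C-6; an iodo group at C-6.
Prefixes are listed alphabetically: chloro, ethyl, iodo.
Assembling the pieces gives 1-chloro-6-ethyl-6-iododecan-5-one.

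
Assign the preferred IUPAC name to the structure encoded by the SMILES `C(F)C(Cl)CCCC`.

The longest continuous carbon chain has 6 atoms, so the parent hydride is hexane.
Choose the numbering such that the substituent locant set {1,2} is lower than {5,6} at the first point of difference.
With this numbering: a chloro group at C-2; a fluoro group at C-1.
The substituents are ordered alphabetically, ignoring any di-/tri- multipliers.
The name is 2-chloro-1-fluorohexane.

2-chloro-1-fluorohexane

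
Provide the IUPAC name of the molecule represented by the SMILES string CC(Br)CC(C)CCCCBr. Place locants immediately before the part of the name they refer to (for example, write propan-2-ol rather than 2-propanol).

1,7-dibromo-5-methyloctane

The parent chain contains 8 carbons (octane).
The numbering direction is chosen so that the substituent locant set {1,5,7} is lower than {2,4,8} at the first point of difference.
With this numbering: bromo groups at C-1 and C-7; a methyl group at C-5.
Substituent prefixes are cited in alphabetical order (multiplying prefixes like di-/tri- are ignored for ordering).
Assembling the pieces gives 1,7-dibromo-5-methyloctane.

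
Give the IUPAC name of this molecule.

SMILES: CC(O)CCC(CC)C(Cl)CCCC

6-chloro-5-ethyldecan-2-ol

The longest carbon chain that includes the –OH group has 10 carbons, so the parent hydride is decane.
The principal characteristic group is an alcohol (–OH), named with the suffix -ol.
Choose the numbering such that numbering from this end puts the hydroxyl group at C-2 rather than C-9.
This places the hydroxyl at C-2; a chloro group at C-6; an ethyl group at C-5.
The substituents are ordered alphabetically, ignoring any di-/tri- multipliers.
The name is 6-chloro-5-ethyldecan-2-ol.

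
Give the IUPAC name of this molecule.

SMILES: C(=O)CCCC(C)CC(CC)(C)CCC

7-ethyl-5,7-dimethyldecanal

Counting along the main chain through the –CHO group gives 10 carbons: the parent is decane.
The principal characteristic group is an aldehyde (terminal –CHO), named with the suffix -al.
Choose the numbering such that the aldehyde carbon is C-1 by definition.
That gives an ethyl group at C-7; methyl groups at C-5 and C-7.
The substituents are ordered alphabetically, ignoring any di-/tri- multipliers.
Putting it together: 7-ethyl-5,7-dimethyldecanal.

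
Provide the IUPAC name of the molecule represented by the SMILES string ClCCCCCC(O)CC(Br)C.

2-bromo-9-chlorononan-4-ol

The longest carbon chain that includes the –OH group has 9 carbons, so the parent hydride is nonane.
The principal characteristic group is an alcohol (–OH), named with the suffix -ol.
The numbering direction is chosen so that numbering from this end puts the hydroxyl group at C-4 rather than C-6.
This places the hydroxyl at C-4; a bromo group at C-2; a chloro group at C-9.
Prefixes are listed alphabetically: bromo, chloro.
Assembling the pieces gives 2-bromo-9-chlorononan-4-ol.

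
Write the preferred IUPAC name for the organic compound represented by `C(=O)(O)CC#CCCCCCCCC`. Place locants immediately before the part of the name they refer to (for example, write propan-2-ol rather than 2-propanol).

dodec-3-ynoic acid

The longest chain bearing the –COOH group and the multiple bond is 12 carbons long (dodecane).
The principal characteristic group is a carboxylic acid (terminal –COOH), named with the suffix -oic acid.
The chain contains a C≡C triple bond, so the unsaturation ending is -yne.
The numbering direction is chosen so that the carboxylic acid carbon is C-1 by definition.
With this numbering: the triple bond between C-3 and C-4.
Putting it together: dodec-3-ynoic acid.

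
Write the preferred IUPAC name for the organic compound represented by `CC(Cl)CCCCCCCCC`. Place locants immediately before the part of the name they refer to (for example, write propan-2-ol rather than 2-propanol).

The longest carbon chain is 11 atoms: the parent is undecane.
Number the chain so that the substituent locant set {2} is lower than {10} at the first point of difference.
That gives a chloro group at C-2.
Putting it together: 2-chloroundecane.

2-chloroundecane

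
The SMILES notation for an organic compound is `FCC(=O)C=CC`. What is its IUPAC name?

1-fluoropent-3-en-2-one

Counting along the main chain through the carbonyl and the multiple bond gives 5 carbons: the parent is pentane.
The highest-priority functional group is a ketone (C=O on an internal carbon), so the name ends in -one.
The chain contains a C=C double bond, so the unsaturation ending is -ene.
Choose the numbering such that numbering from this end puts the carbonyl group at C-2 rather than C-4.
With this numbering: the carbonyl at C-2; the double bond between C-3 and C-4; a fluoro group at C-1.
The name is 1-fluoropent-3-en-2-one.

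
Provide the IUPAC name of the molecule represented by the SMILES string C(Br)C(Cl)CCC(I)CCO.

7-bromo-6-chloro-3-iodoheptan-1-ol

The longest chain bearing the –OH group is 7 carbons long (heptane).
An alcohol (–OH) is the principal characteristic group, giving the suffix -ol.
The numbering direction is chosen so that numbering from this end puts the hydroxyl group at C-1 rather than C-7.
This places the hydroxyl at C-1; a bromo group at C-7; a chloro group at C-6; an iodo group at C-3.
Prefixes are listed alphabetically: bromo, chloro, iodo.
Putting it together: 7-bromo-6-chloro-3-iodoheptan-1-ol.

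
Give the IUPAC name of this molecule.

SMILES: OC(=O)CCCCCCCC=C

The longest carbon chain that includes the –COOH group and the multiple bond has 10 carbons, so the parent hydride is decane.
The highest-priority functional group is a carboxylic acid (terminal –COOH), so the name ends in -oic acid.
There is one C=C double bond, indicated by the ending -ene.
Choose the numbering such that the carboxylic acid carbon is C-1 by definition.
That gives the double bond between C-9 and C-10.
Putting it together: dec-9-enoic acid.

dec-9-enoic acid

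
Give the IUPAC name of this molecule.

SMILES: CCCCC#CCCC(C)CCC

9-methyldodec-5-yne

The longest carbon chain that includes the multiple bond has 12 carbons, so the parent hydride is dodecane.
A C≡C triple bond in the chain gives the infix -yne-.
Choose the numbering such that numbering from this end puts the triple bond at C-5 rather than C-7.
With this numbering: the triple bond between C-5 and C-6; a methyl group at C-9.
Assembling the pieces gives 9-methyldodec-5-yne.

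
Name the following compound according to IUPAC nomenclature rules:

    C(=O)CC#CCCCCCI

9-iodonon-3-ynal

Counting along the main chain through the –CHO group and the multiple bond gives 9 carbons: the parent is nonane.
The principal characteristic group is an aldehyde (terminal –CHO), named with the suffix -al.
A C≡C triple bond in the chain gives the infix -yne-.
Choose the numbering such that the aldehyde carbon is C-1 by definition.
This places the triple bond between C-3 and C-4; an iodo group at C-9.
Assembling the pieces gives 9-iodonon-3-ynal.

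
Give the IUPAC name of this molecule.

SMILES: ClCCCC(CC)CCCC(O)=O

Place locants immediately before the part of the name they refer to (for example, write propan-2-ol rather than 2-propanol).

The longest chain bearing the –COOH group is 8 carbons long (octane).
The principal characteristic group is a carboxylic acid (terminal –COOH), named with the suffix -oic acid.
Choose the numbering such that the carboxylic acid carbon is C-1 by definition.
This places a chloro group at C-8; an ethyl group at C-5.
Prefixes are listed alphabetically: chloro, ethyl.
Putting it together: 8-chloro-5-ethyloctanoic acid.

8-chloro-5-ethyloctanoic acid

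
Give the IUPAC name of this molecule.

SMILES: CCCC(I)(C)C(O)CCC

Counting along the main chain through the –OH group gives 8 carbons: the parent is octane.
An alcohol (–OH) is the principal characteristic group, giving the suffix -ol.
The numbering direction is chosen so that numbering from this end puts the hydroxyl group at C-4 rather than C-5.
That gives the hydroxyl at C-4; an iodo group at C-5; a methyl group at C-5.
Prefixes are listed alphabetically: iodo, methyl.
Putting it together: 5-iodo-5-methyloctan-4-ol.

5-iodo-5-methyloctan-4-ol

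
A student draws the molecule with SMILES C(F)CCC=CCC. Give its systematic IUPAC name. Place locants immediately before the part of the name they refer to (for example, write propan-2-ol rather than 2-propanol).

7-fluorohept-3-ene

The longest carbon chain that includes the multiple bond has 7 carbons, so the parent hydride is heptane.
There is one C=C double bond, indicated by the ending -ene.
The numbering direction is chosen so that numbering from this end puts the double bond at C-3 rather than C-4.
With this numbering: the double bond between C-3 and C-4; a fluoro group at C-7.
Putting it together: 7-fluorohept-3-ene.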